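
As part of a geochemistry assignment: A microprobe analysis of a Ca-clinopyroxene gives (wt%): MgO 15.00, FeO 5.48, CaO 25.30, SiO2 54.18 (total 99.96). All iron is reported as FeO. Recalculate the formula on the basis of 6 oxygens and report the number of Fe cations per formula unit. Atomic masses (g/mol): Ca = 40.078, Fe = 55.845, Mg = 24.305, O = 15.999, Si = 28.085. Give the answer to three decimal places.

0.169 Fe apfu

MgO: 15.00/40.304 = 0.37217 mol → 0.37217 mol Mg, 0.37217 mol O.
FeO: 5.48/71.844 = 0.07628 mol → 0.07628 mol Fe, 0.07628 mol O.
CaO: 25.30/56.077 = 0.45117 mol → 0.45117 mol Ca, 0.45117 mol O.
SiO2: 54.18/60.083 = 0.90175 mol → 0.90175 mol Si, 1.80350 mol O.
Total oxygen = 2.70312 mol. Normalization factor = 6/2.70312 = 2.21966.
Fe per 6 O = 0.07628 × 2.21966 = 0.169.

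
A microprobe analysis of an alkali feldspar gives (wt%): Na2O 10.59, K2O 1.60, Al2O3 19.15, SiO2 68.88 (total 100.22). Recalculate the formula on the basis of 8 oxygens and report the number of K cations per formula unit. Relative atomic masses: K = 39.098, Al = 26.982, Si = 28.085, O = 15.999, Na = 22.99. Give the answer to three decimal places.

10.59 wt% Na2O ÷ 61.979 g/mol = 0.17086 mol, giving 0.34172 Na and 0.17086 O.
1.60 wt% K2O ÷ 94.195 g/mol = 0.01699 mol, giving 0.03398 K and 0.01699 O.
19.15 wt% Al2O3 ÷ 101.961 g/mol = 0.18782 mol, giving 0.37564 Al and 0.56346 O.
68.88 wt% SiO2 ÷ 60.083 g/mol = 1.14641 mol, giving 1.14641 Si and 2.29282 O.
Oxygen sums to 3.04413; scaling by 8/3.04413 = 2.62801 puts the formula on 8 O.
K: 0.03398 × 2.62801 = 0.089 atoms per formula unit.

0.089 K apfu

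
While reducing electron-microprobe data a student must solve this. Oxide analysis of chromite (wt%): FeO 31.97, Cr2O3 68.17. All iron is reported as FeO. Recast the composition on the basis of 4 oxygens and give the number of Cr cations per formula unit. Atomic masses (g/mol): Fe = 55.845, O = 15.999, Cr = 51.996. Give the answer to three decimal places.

31.97 wt% FeO ÷ 71.844 g/mol = 0.44499 mol, giving 0.44499 Fe and 0.44499 O.
68.17 wt% Cr2O3 ÷ 151.989 g/mol = 0.44852 mol, giving 0.89704 Cr and 1.34556 O.
Oxygen sums to 1.79055; scaling by 4/1.79055 = 2.23395 puts the formula on 4 O.
Cr: 0.89704 × 2.23395 = 2.004 atoms per formula unit.

2.004 Cr apfu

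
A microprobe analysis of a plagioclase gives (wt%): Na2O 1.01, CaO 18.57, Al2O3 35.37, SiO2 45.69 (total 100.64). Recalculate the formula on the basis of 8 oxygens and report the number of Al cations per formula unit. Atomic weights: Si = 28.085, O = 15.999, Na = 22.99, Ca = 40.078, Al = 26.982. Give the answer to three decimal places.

Na2O: 1.01/61.979 = 0.01630 mol → 0.03260 mol Na, 0.01630 mol O.
CaO: 18.57/56.077 = 0.33115 mol → 0.33115 mol Ca, 0.33115 mol O.
Al2O3: 35.37/101.961 = 0.34690 mol → 0.69380 mol Al, 1.04070 mol O.
SiO2: 45.69/60.083 = 0.76045 mol → 0.76045 mol Si, 1.52090 mol O.
Total oxygen = 2.90905 mol. Normalization factor = 8/2.90905 = 2.75004.
Al per 8 O = 0.69380 × 2.75004 = 1.908.

1.908 Al apfu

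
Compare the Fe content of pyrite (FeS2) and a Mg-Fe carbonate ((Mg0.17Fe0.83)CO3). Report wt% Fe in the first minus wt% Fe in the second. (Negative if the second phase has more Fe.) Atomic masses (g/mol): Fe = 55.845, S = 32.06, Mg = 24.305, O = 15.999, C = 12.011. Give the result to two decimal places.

M(FeS2) = 119.965 g/mol, so wt% Fe = 55.845/119.965 × 100 = 46.55%.
M((Mg0.17Fe0.83)CO3) = 110.491 g/mol, so wt% Fe = 46.351/110.491 × 100 = 41.95%.
46.55 − 41.95 = 4.60 pp.

4.60 percentage points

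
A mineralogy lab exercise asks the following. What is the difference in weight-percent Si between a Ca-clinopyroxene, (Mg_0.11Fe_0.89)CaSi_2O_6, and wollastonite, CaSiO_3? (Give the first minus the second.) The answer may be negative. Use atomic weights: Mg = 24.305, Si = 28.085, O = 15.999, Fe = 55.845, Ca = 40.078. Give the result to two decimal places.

First mineral: 56.170 g Si in 244.618 g formula = 22.96 wt% Si.
Second mineral: 28.085 g Si in 116.160 g formula = 24.18 wt% Si.
22.96% − 24.18% gives a difference of -1.22 percentage points.

-1.22 percentage points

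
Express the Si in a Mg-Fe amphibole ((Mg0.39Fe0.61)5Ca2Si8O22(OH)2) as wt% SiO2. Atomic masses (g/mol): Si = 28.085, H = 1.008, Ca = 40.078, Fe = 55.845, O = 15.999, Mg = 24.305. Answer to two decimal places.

Formula mass = 908.550 g/mol.
8 Si → 8.0000 mol SiO2 per formula unit; M(SiO2) = 60.083, so SiO2 mass = 480.664 g.
480.664/908.550 × 100 = 52.90 wt%.

52.90 wt%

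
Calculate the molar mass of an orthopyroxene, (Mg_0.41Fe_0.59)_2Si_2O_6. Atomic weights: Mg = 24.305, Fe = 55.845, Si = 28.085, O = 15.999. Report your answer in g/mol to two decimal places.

237.99 g/mol

The formula mass is the sum 0.82×24.305 + 1.18×55.845 + 2×28.085 + 6×15.999.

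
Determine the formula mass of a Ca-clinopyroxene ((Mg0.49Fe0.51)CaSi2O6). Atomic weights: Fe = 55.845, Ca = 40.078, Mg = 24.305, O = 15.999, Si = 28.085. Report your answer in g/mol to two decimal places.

The formula mass is the sum 0.49×24.305 + 0.51×55.845 + 1×40.078 + 2×28.085 + 6×15.999.

232.63 g/mol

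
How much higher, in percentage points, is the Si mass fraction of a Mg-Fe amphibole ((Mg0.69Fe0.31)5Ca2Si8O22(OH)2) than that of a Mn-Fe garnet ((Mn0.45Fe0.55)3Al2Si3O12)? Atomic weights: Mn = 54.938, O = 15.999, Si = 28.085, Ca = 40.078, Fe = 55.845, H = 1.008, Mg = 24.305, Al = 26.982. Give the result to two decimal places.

M((Mg0.69Fe0.31)5Ca2Si8O22(OH)2) = 861.240 g/mol, so wt% Si = 224.680/861.240 × 100 = 26.09%.
M((Mn0.45Fe0.55)3Al2Si3O12) = 496.518 g/mol, so wt% Si = 84.255/496.518 × 100 = 16.97%.
26.09 − 16.97 = 9.12 pp.

9.12 percentage points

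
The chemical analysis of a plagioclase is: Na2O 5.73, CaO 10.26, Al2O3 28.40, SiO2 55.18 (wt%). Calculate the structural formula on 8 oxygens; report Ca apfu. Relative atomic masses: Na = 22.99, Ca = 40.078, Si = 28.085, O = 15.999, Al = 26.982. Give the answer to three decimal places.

0.497 Ca apfu

Na2O: 5.73/61.979 = 0.09245 mol → 0.18490 mol Na, 0.09245 mol O.
CaO: 10.26/56.077 = 0.18296 mol → 0.18296 mol Ca, 0.18296 mol O.
Al2O3: 28.40/101.961 = 0.27854 mol → 0.55708 mol Al, 0.83562 mol O.
SiO2: 55.18/60.083 = 0.91840 mol → 0.91840 mol Si, 1.83680 mol O.
Total oxygen = 2.94783 mol. Normalization factor = 8/2.94783 = 2.71386.
Ca per 8 O = 0.18296 × 2.71386 = 0.497.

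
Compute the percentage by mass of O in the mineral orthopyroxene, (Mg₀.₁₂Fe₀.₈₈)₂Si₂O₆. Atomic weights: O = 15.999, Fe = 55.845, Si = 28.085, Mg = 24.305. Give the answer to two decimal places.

37.46 weight percent

Formula mass = 0.24·24.305 + 1.76·55.845 + 2·28.085 + 6·15.999 = 256.284 g/mol, of which 95.994 g is O.
So O makes up 95.994/256.284 = 0.3746 of the mass, i.e. 37.46%.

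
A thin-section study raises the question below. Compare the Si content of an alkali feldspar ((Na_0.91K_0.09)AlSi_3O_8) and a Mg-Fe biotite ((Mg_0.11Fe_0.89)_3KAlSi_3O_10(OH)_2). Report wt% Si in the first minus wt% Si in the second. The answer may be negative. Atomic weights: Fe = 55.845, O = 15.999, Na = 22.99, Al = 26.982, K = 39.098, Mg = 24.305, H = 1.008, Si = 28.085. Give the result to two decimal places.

M((Na_0.91K_0.09)AlSi_3O_8) = 263.669 g/mol, so wt% Si = 84.255/263.669 × 100 = 31.95%.
M((Mg_0.11Fe_0.89)_3KAlSi_3O_10(OH)_2) = 501.466 g/mol, so wt% Si = 84.255/501.466 × 100 = 16.80%.
31.95 − 16.80 = 15.15 pp.

15.15 percentage points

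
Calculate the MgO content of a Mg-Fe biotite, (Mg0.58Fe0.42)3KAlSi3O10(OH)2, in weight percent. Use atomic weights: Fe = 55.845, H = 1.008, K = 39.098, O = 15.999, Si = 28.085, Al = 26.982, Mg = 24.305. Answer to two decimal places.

Molar mass of (Mg0.58Fe0.42)3KAlSi3O10(OH)2 = 1.74*24.305 + 1.26*55.845 + 1*39.098 + 1*26.982 + 3*28.085 + 12*15.999 + 2*1.008 = 456.994 g/mol.
Each formula unit contains 1.74 Mg, equivalent to 1.74/1 = 1.7400 mol MgO.
M(MgO) = 1×24.305 + 1×15.999 = 40.304 g/mol.
Mass of MgO per formula unit = 1.7400 × 40.304 = 70.129 g.
MgO wt% = 70.129 / 456.994 × 100 = 15.35%.

15.35 wt%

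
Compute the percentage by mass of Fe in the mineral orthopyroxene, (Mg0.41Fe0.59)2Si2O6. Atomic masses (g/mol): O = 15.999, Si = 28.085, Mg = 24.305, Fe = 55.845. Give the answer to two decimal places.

27.69 wt%

Molar mass of (Mg0.41Fe0.59)2Si2O6: 0.82×24.305 + 1.18×55.845 + 2×28.085 + 6×15.999 = 237.991 g/mol.
Mass of Fe per formula unit: 1.18 × 55.845 = 65.897 g.
Weight fraction Fe = 65.897 / 237.991 = 0.2769.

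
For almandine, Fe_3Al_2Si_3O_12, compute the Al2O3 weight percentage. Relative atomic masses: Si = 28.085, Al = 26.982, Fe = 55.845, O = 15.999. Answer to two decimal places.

20.48 wt%

M(Fe_3Al_2Si_3O_12) = 497.742 g/mol; M(Al2O3) = 101.961 g/mol.
Moles Al2O3 per formula unit = 2 Al ÷ 2 = 1.0000.
Al2O3 fraction = (1.0000 × 101.961) / 497.742 = 101.961/497.742 = 0.2048.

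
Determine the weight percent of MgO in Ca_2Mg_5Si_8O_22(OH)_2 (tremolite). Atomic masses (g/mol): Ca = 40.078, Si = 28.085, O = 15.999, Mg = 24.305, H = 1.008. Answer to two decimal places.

24.81 wt%

M(Ca_2Mg_5Si_8O_22(OH)_2) = 812.353 g/mol; M(MgO) = 40.304 g/mol.
Moles MgO per formula unit = 5 Mg ÷ 1 = 5.0000.
MgO fraction = (5.0000 × 40.304) / 812.353 = 201.520/812.353 = 0.2481.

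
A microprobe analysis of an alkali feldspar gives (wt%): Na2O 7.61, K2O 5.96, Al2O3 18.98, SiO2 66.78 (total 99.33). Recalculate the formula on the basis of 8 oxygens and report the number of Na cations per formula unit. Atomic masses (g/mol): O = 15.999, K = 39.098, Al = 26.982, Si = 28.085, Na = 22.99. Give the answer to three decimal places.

0.662 Na apfu

Na2O: 7.61/61.979 = 0.12278 mol → 0.24556 mol Na, 0.12278 mol O.
K2O: 5.96/94.195 = 0.06327 mol → 0.12654 mol K, 0.06327 mol O.
Al2O3: 18.98/101.961 = 0.18615 mol → 0.37230 mol Al, 0.55845 mol O.
SiO2: 66.78/60.083 = 1.11146 mol → 1.11146 mol Si, 2.22292 mol O.
Total oxygen = 2.96742 mol. Normalization factor = 8/2.96742 = 2.69594.
Na per 8 O = 0.24556 × 2.69594 = 0.662.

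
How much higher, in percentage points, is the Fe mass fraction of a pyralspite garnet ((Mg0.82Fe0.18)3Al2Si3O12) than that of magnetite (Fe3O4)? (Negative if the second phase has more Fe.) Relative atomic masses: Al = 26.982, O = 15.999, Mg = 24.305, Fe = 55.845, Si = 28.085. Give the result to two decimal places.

M((Mg0.82Fe0.18)3Al2Si3O12) = 420.154 g/mol, so wt% Fe = 30.156/420.154 × 100 = 7.18%.
M(Fe3O4) = 231.531 g/mol, so wt% Fe = 167.535/231.531 × 100 = 72.36%.
7.18 − 72.36 = -65.18 pp.

-65.18 percentage points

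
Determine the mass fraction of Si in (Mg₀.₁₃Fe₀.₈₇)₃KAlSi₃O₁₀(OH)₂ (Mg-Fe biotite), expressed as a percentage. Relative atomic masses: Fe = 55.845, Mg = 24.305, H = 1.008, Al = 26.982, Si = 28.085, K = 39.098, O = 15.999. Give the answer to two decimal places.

16.87 weight percent

Formula mass = 0.39×24.305 + 2.61×55.845 + 1×39.098 + 1×26.982 + 3×28.085 + 12×15.999 + 2×1.008 = 499.573 g/mol, of which 84.255 g is Si.
So Si makes up 84.255/499.573 = 0.1687 of the mass, i.e. 16.87%.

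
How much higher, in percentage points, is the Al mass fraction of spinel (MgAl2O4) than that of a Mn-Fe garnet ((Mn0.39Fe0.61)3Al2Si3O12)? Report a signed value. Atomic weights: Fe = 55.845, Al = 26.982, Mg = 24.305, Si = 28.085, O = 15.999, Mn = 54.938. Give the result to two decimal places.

M(MgAl2O4) = 142.265 g/mol, so wt% Al = 53.964/142.265 × 100 = 37.93%.
M((Mn0.39Fe0.61)3Al2Si3O12) = 496.681 g/mol, so wt% Al = 53.964/496.681 × 100 = 10.86%.
37.93 − 10.86 = 27.07 pp.

27.07 percentage points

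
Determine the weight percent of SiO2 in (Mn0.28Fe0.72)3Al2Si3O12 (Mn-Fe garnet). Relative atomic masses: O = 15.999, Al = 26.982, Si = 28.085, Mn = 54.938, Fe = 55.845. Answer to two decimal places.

36.27 wt%

Formula mass = 496.980 g/mol.
3 Si → 3.0000 mol SiO2 per formula unit; M(SiO2) = 60.083, so SiO2 mass = 180.249 g.
180.249/496.980 × 100 = 36.27 wt%.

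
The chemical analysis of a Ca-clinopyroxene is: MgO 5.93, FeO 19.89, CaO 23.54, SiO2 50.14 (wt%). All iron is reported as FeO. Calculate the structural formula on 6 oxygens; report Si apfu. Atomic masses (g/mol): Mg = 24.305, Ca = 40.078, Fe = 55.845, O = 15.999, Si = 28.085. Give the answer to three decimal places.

MgO: 5.93/40.304 = 0.14713 mol → 0.14713 mol Mg, 0.14713 mol O.
FeO: 19.89/71.844 = 0.27685 mol → 0.27685 mol Fe, 0.27685 mol O.
CaO: 23.54/56.077 = 0.41978 mol → 0.41978 mol Ca, 0.41978 mol O.
SiO2: 50.14/60.083 = 0.83451 mol → 0.83451 mol Si, 1.66902 mol O.
Total oxygen = 2.51278 mol. Normalization factor = 6/2.51278 = 2.38779.
Si per 6 O = 0.83451 × 2.38779 = 1.993.

1.993 Si apfu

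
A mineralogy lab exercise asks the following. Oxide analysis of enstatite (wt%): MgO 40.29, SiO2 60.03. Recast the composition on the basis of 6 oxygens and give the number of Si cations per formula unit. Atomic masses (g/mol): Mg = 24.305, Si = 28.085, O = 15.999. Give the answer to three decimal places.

MgO (M=40.304): mol = 0.99965; Mg = 0.99965, O = 0.99965.
SiO2 (M=60.083): mol = 0.99912; Si = 0.99912, O = 1.99824.
ΣO = 2.99789; factor = 6/ΣO = 2.00141.
Si apfu = 0.99912 × 2.00141 = 2.000.

2.000 Si apfu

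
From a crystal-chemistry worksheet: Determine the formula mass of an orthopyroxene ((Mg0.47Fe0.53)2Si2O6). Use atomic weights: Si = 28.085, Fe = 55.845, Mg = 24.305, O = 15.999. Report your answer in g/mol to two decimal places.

234.21 g/mol

The formula mass is the sum 0.94*24.305 + 1.06*55.845 + 2*28.085 + 6*15.999.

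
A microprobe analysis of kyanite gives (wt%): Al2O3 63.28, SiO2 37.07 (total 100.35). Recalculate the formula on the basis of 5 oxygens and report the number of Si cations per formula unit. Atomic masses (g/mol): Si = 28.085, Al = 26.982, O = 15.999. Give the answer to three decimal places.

63.28 wt% Al2O3 ÷ 101.961 g/mol = 0.62063 mol, giving 1.24126 Al and 1.86189 O.
37.07 wt% SiO2 ÷ 60.083 g/mol = 0.61698 mol, giving 0.61698 Si and 1.23396 O.
Oxygen sums to 3.09585; scaling by 5/3.09585 = 1.61507 puts the formula on 5 O.
Si: 0.61698 × 1.61507 = 0.996 atoms per formula unit.

0.996 Si apfu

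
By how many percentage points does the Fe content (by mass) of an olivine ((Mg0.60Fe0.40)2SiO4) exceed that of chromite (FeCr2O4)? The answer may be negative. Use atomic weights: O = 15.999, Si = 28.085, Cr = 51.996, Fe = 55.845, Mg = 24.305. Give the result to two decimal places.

1.98 percentage points

Fe in (Mg0.60Fe0.40)2SiO4: molar mass 165.923 g/mol; 0.80×55.845 = 44.676 g → 26.93 wt%.
Fe in FeCr2O4: molar mass 223.833 g/mol; 1×55.845 = 55.845 g → 24.95 wt%.
Difference = 26.93 − 24.95 = 1.98 percentage points.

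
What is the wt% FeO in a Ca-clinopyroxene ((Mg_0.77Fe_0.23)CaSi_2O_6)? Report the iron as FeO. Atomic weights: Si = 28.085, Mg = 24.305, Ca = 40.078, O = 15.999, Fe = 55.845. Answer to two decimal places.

Formula mass = 223.801 g/mol.
0.23 Fe → 0.2300 mol FeO per formula unit; M(FeO) = 71.844, so FeO mass = 16.524 g.
16.524/223.801 × 100 = 7.38 wt%.

7.38 wt%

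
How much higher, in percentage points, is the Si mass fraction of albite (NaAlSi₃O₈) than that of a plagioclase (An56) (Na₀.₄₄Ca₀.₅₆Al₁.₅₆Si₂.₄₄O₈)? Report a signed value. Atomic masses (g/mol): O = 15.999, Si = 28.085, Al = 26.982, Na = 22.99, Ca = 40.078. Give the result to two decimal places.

6.86 percentage points

Si in NaAlSi₃O₈: molar mass 262.219 g/mol; 3×28.085 = 84.255 g → 32.13 wt%.
Si in Na₀.₄₄Ca₀.₅₆Al₁.₅₆Si₂.₄₄O₈: molar mass 271.171 g/mol; 2.44×28.085 = 68.527 g → 25.27 wt%.
Difference = 32.13 − 25.27 = 6.86 percentage points.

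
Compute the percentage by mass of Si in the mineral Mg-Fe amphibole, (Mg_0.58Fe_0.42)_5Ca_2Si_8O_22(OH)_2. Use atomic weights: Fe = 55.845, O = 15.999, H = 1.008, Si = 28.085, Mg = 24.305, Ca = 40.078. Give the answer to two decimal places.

25.57 weight percent

Formula mass = 2.90×24.305 + 2.10×55.845 + 2×40.078 + 8×28.085 + 24×15.999 + 2×1.008 = 878.587 g/mol, of which 224.680 g is Si.
So Si makes up 224.680/878.587 = 0.2557 of the mass, i.e. 25.57%.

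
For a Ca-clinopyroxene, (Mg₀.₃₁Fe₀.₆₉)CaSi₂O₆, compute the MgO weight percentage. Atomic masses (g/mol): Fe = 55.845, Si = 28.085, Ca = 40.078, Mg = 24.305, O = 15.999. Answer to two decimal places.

5.24 wt%

Molar mass of (Mg₀.₃₁Fe₀.₆₉)CaSi₂O₆ = 0.31*24.305 + 0.69*55.845 + 1*40.078 + 2*28.085 + 6*15.999 = 238.310 g/mol.
Each formula unit contains 0.31 Mg, equivalent to 0.31/1 = 0.3100 mol MgO.
M(MgO) = 1×24.305 + 1×15.999 = 40.304 g/mol.
Mass of MgO per formula unit = 0.3100 × 40.304 = 12.494 g.
MgO wt% = 12.494 / 238.310 × 100 = 5.24%.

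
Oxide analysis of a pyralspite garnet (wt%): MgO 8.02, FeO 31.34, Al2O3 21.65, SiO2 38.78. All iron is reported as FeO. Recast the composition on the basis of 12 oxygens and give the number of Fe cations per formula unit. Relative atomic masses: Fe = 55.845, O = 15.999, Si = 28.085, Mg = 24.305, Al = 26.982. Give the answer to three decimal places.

8.02 wt% MgO ÷ 40.304 g/mol = 0.19899 mol, giving 0.19899 Mg and 0.19899 O.
31.34 wt% FeO ÷ 71.844 g/mol = 0.43622 mol, giving 0.43622 Fe and 0.43622 O.
21.65 wt% Al2O3 ÷ 101.961 g/mol = 0.21234 mol, giving 0.42468 Al and 0.63702 O.
38.78 wt% SiO2 ÷ 60.083 g/mol = 0.64544 mol, giving 0.64544 Si and 1.29088 O.
Oxygen sums to 2.56311; scaling by 12/2.56311 = 4.68181 puts the formula on 12 O.
Fe: 0.43622 × 4.68181 = 2.042 atoms per formula unit.

2.042 Fe apfu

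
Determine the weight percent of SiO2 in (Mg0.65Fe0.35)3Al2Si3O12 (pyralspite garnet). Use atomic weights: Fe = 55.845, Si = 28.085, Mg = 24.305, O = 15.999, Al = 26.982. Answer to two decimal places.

41.32 wt%

Molar mass of (Mg0.65Fe0.35)3Al2Si3O12 = 1.95·24.305 + 1.05·55.845 + 2·26.982 + 3·28.085 + 12·15.999 = 436.239 g/mol.
Each formula unit contains 3 Si, equivalent to 3/1 = 3.0000 mol SiO2.
M(SiO2) = 1×28.085 + 2×15.999 = 60.083 g/mol.
Mass of SiO2 per formula unit = 3.0000 × 60.083 = 180.249 g.
SiO2 wt% = 180.249 / 436.239 × 100 = 41.32%.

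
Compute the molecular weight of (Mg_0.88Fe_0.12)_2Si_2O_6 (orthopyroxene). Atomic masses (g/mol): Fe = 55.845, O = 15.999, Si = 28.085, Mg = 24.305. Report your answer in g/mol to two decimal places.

M = 1.76×24.305 + 0.24×55.845 + 2×28.085 + 6×15.999

208.34 g/mol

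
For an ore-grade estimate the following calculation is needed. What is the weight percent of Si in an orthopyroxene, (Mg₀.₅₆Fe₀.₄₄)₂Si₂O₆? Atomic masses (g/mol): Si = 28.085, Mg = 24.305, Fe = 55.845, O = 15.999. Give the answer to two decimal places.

24.58 mass %

Molar mass of (Mg₀.₅₆Fe₀.₄₄)₂Si₂O₆: 1.12×24.305 + 0.88×55.845 + 2×28.085 + 6×15.999 = 228.529 g/mol.
Mass of Si per formula unit: 2 × 28.085 = 56.170 g.
Weight fraction Si = 56.170 / 228.529 = 0.2458.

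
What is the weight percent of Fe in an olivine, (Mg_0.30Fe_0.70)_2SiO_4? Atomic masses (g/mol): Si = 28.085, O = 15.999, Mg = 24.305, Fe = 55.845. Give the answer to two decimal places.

M((Mg_0.30Fe_0.70)_2SiO_4) = 184.847 g/mol.
Fe contributes 1.40 × 55.845 = 78.183 g per mole.
78.183/184.847 = 0.4230 → 42.30%.

42.30 weight percent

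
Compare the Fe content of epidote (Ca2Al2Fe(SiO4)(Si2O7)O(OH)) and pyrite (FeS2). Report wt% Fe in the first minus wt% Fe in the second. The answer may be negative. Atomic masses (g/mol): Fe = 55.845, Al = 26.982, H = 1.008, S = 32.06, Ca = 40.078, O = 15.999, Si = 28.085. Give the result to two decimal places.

-34.99 percentage points

Fe in Ca2Al2Fe(SiO4)(Si2O7)O(OH): molar mass 483.215 g/mol; 1×55.845 = 55.845 g → 11.56 wt%.
Fe in FeS2: molar mass 119.965 g/mol; 1×55.845 = 55.845 g → 46.55 wt%.
Difference = 11.56 − 46.55 = -34.99 percentage points.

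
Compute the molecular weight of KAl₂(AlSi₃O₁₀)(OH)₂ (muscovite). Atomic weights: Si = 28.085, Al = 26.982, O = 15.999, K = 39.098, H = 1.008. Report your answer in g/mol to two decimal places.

The formula mass is the sum 1*39.098 + 3*26.982 + 3*28.085 + 12*15.999 + 2*1.008.

398.30 g/mol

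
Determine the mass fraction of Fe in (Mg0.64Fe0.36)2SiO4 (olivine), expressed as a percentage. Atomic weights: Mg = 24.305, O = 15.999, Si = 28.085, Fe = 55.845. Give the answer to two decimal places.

24.61 weight percent

Formula mass = 1.28·24.305 + 0.72·55.845 + 1·28.085 + 4·15.999 = 163.400 g/mol, of which 40.208 g is Fe.
So Fe makes up 40.208/163.400 = 0.2461 of the mass, i.e. 24.61%.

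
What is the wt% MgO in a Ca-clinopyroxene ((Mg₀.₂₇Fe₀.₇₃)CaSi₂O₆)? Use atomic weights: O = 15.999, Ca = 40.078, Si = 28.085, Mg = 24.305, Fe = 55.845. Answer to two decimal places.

4.54 wt%

M((Mg₀.₂₇Fe₀.₇₃)CaSi₂O₆) = 239.571 g/mol; M(MgO) = 40.304 g/mol.
Moles MgO per formula unit = 0.27 Mg ÷ 1 = 0.2700.
MgO fraction = (0.2700 × 40.304) / 239.571 = 10.882/239.571 = 0.0454.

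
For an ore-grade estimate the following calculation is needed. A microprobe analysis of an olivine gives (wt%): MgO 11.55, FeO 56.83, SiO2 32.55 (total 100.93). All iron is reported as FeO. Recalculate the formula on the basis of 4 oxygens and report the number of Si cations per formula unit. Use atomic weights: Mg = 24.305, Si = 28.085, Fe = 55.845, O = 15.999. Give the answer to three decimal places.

MgO: 11.55/40.304 = 0.28657 mol → 0.28657 mol Mg, 0.28657 mol O.
FeO: 56.83/71.844 = 0.79102 mol → 0.79102 mol Fe, 0.79102 mol O.
SiO2: 32.55/60.083 = 0.54175 mol → 0.54175 mol Si, 1.08350 mol O.
Total oxygen = 2.16109 mol. Normalization factor = 4/2.16109 = 1.85092.
Si per 4 O = 0.54175 × 1.85092 = 1.003.

1.003 Si apfu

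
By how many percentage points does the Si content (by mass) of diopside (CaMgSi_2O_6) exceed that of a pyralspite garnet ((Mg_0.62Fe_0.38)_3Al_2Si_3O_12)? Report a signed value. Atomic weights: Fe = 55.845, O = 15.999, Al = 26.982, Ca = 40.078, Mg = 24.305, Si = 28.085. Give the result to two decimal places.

6.75 percentage points

First mineral: 56.170 g Si in 216.547 g formula = 25.94 wt% Si.
Second mineral: 84.255 g Si in 439.078 g formula = 19.19 wt% Si.
25.94% − 19.19% gives a difference of 6.75 percentage points.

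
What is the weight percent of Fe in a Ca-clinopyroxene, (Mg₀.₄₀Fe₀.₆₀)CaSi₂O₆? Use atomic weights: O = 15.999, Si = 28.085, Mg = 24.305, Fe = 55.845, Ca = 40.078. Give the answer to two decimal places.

14.23 weight percent

Molar mass of (Mg₀.₄₀Fe₀.₆₀)CaSi₂O₆: 0.40×24.305 + 0.60×55.845 + 1×40.078 + 2×28.085 + 6×15.999 = 235.471 g/mol.
Mass of Fe per formula unit: 0.60 × 55.845 = 33.507 g.
Weight fraction Fe = 33.507 / 235.471 = 0.1423.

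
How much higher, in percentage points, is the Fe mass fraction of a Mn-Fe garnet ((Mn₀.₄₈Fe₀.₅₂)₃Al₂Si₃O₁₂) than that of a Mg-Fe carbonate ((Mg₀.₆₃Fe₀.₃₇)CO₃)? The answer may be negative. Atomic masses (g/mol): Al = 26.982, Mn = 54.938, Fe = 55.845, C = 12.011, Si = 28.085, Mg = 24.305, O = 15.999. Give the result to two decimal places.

M((Mn₀.₄₈Fe₀.₅₂)₃Al₂Si₃O₁₂) = 496.436 g/mol, so wt% Fe = 87.118/496.436 × 100 = 17.55%.
M((Mg₀.₆₃Fe₀.₃₇)CO₃) = 95.983 g/mol, so wt% Fe = 20.663/95.983 × 100 = 21.53%.
17.55 − 21.53 = -3.98 pp.

-3.98 percentage points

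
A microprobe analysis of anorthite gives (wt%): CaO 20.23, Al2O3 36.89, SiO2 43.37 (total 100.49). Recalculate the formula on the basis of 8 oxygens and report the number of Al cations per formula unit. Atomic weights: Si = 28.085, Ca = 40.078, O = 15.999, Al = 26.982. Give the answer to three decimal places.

CaO: 20.23/56.077 = 0.36075 mol → 0.36075 mol Ca, 0.36075 mol O.
Al2O3: 36.89/101.961 = 0.36181 mol → 0.72362 mol Al, 1.08543 mol O.
SiO2: 43.37/60.083 = 0.72183 mol → 0.72183 mol Si, 1.44366 mol O.
Total oxygen = 2.88984 mol. Normalization factor = 8/2.88984 = 2.76832.
Al per 8 O = 0.72362 × 2.76832 = 2.003.

2.003 Al apfu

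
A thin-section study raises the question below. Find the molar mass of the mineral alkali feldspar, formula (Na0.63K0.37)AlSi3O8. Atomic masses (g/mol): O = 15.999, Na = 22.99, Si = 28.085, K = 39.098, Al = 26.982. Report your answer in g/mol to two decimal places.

268.18 g/mol

Na: 0.63 × 22.99 = 14.4837
K: 0.37 × 39.098 = 14.4663
Al: 1 × 26.982 = 26.9820
Si: 3 × 28.085 = 84.2550
O: 8 × 15.999 = 127.9920
Summing the contributions gives the formula mass.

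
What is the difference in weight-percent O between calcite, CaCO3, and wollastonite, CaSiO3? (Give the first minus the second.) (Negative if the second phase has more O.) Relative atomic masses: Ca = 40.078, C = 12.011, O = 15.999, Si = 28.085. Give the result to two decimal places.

M(CaCO3) = 100.086 g/mol, so wt% O = 47.997/100.086 × 100 = 47.96%.
M(CaSiO3) = 116.160 g/mol, so wt% O = 47.997/116.160 × 100 = 41.32%.
47.96 − 41.32 = 6.64 pp.

6.64 percentage points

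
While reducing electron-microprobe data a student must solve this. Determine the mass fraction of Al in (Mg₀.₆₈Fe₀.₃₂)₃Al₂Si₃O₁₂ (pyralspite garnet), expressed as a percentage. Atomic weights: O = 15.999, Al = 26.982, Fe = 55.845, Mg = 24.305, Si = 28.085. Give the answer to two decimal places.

Molar mass of (Mg₀.₆₈Fe₀.₃₂)₃Al₂Si₃O₁₂: 2.04·24.305 + 0.96·55.845 + 2·26.982 + 3·28.085 + 12·15.999 = 433.400 g/mol.
Mass of Al per formula unit: 2 × 26.982 = 53.964 g.
Weight fraction Al = 53.964 / 433.400 = 0.1245.

12.45 mass %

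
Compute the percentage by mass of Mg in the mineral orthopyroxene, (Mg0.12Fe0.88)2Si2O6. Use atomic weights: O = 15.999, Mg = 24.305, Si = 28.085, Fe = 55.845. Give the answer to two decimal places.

M((Mg0.12Fe0.88)2Si2O6) = 256.284 g/mol.
Mg contributes 0.24 × 24.305 = 5.833 g per mole.
5.833/256.284 = 0.0228 → 2.28%.

2.28 weight percent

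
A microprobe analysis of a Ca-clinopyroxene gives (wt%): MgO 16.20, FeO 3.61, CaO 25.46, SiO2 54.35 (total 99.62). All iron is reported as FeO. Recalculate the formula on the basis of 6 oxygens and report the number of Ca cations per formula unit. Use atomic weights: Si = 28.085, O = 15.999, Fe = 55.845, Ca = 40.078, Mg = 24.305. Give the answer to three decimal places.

MgO (M=40.304): mol = 0.40195; Mg = 0.40195, O = 0.40195.
FeO (M=71.844): mol = 0.05025; Fe = 0.05025, O = 0.05025.
CaO (M=56.077): mol = 0.45402; Ca = 0.45402, O = 0.45402.
SiO2 (M=60.083): mol = 0.90458; Si = 0.90458, O = 1.80916.
ΣO = 2.71538; factor = 6/ΣO = 2.20964.
Ca apfu = 0.45402 × 2.20964 = 1.003.

1.003 Ca apfu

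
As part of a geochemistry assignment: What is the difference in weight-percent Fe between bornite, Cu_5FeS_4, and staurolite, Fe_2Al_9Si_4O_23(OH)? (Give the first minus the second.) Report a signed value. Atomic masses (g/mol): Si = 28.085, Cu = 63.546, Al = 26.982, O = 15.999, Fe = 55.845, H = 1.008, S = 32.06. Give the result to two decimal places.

-1.98 percentage points

First mineral: 55.845 g Fe in 501.815 g formula = 11.13 wt% Fe.
Second mineral: 111.690 g Fe in 851.852 g formula = 13.11 wt% Fe.
11.13% − 13.11% gives a difference of -1.98 percentage points.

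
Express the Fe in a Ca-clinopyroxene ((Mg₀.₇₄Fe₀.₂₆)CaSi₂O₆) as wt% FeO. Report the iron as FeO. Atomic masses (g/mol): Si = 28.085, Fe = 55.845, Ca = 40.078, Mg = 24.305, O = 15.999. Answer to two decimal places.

Formula mass = 224.747 g/mol.
0.26 Fe → 0.2600 mol FeO per formula unit; M(FeO) = 71.844, so FeO mass = 18.679 g.
18.679/224.747 × 100 = 8.31 wt%.

8.31 wt%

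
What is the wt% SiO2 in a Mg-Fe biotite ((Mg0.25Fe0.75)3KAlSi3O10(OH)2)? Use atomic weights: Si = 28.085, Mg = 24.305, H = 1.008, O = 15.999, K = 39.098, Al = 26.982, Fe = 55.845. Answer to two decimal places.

Molar mass of (Mg0.25Fe0.75)3KAlSi3O10(OH)2 = 0.75*24.305 + 2.25*55.845 + 1*39.098 + 1*26.982 + 3*28.085 + 12*15.999 + 2*1.008 = 488.219 g/mol.
Each formula unit contains 3 Si, equivalent to 3/1 = 3.0000 mol SiO2.
M(SiO2) = 1×28.085 + 2×15.999 = 60.083 g/mol.
Mass of SiO2 per formula unit = 3.0000 × 60.083 = 180.249 g.
SiO2 wt% = 180.249 / 488.219 × 100 = 36.92%.

36.92 wt%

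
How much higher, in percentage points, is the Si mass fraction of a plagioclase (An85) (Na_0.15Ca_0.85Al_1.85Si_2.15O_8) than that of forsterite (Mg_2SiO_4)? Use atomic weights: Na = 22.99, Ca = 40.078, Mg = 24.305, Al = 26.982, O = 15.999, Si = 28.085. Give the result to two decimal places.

1.93 percentage points

First mineral: 60.383 g Si in 275.806 g formula = 21.89 wt% Si.
Second mineral: 28.085 g Si in 140.691 g formula = 19.96 wt% Si.
21.89% − 19.96% gives a difference of 1.93 percentage points.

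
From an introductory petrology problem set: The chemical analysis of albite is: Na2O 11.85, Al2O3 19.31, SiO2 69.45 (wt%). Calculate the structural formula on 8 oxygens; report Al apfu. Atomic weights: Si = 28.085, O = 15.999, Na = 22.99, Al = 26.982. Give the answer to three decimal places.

0.987 Al apfu

Na2O (M=61.979): mol = 0.19119; Na = 0.38238, O = 0.19119.
Al2O3 (M=101.961): mol = 0.18939; Al = 0.37878, O = 0.56817.
SiO2 (M=60.083): mol = 1.15590; Si = 1.15590, O = 2.31180.
ΣO = 3.07116; factor = 8/ΣO = 2.60488.
Al apfu = 0.37878 × 2.60488 = 0.987.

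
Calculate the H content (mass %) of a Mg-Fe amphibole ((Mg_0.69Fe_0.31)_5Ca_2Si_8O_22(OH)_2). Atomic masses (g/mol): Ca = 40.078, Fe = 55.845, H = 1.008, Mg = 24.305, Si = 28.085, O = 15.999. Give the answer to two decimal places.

0.23 mass %

M((Mg_0.69Fe_0.31)_5Ca_2Si_8O_22(OH)_2) = 861.240 g/mol.
H contributes 2 × 1.008 = 2.016 g per mole.
2.016/861.240 = 0.0023 → 0.23%.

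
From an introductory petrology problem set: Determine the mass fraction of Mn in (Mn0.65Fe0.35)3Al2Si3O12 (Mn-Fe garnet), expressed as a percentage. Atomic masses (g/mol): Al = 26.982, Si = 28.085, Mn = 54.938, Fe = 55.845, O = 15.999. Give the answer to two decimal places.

21.60 weight percent

M((Mn0.65Fe0.35)3Al2Si3O12) = 495.973 g/mol.
Mn contributes 1.95 × 54.938 = 107.129 g per mole.
107.129/495.973 = 0.2160 → 21.60%.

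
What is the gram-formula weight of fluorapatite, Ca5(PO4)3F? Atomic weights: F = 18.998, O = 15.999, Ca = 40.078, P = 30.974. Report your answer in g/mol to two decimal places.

M = 5·40.078 + 3·30.974 + 12·15.999 + 1·18.998

504.30 g/mol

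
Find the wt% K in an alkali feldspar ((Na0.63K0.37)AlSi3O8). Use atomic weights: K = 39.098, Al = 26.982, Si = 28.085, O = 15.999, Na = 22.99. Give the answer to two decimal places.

5.39 wt%

M((Na0.63K0.37)AlSi3O8) = 268.179 g/mol.
K contributes 0.37 × 39.098 = 14.466 g per mole.
14.466/268.179 = 0.0539 → 5.39%.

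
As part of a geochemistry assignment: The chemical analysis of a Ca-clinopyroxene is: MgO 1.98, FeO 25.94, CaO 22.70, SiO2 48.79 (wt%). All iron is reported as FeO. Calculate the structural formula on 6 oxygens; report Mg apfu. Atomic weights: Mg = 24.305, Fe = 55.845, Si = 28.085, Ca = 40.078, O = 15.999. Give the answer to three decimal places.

0.121 Mg apfu

MgO (M=40.304): mol = 0.04913; Mg = 0.04913, O = 0.04913.
FeO (M=71.844): mol = 0.36106; Fe = 0.36106, O = 0.36106.
CaO (M=56.077): mol = 0.40480; Ca = 0.40480, O = 0.40480.
SiO2 (M=60.083): mol = 0.81204; Si = 0.81204, O = 1.62408.
ΣO = 2.43907; factor = 6/ΣO = 2.45995.
Mg apfu = 0.04913 × 2.45995 = 0.121.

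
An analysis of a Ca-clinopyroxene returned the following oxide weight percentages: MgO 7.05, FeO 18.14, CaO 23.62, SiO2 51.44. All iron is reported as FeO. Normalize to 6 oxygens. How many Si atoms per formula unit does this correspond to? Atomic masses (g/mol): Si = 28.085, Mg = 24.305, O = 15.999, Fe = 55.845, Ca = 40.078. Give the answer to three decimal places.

2.006 Si apfu

MgO (M=40.304): mol = 0.17492; Mg = 0.17492, O = 0.17492.
FeO (M=71.844): mol = 0.25249; Fe = 0.25249, O = 0.25249.
CaO (M=56.077): mol = 0.42121; Ca = 0.42121, O = 0.42121.
SiO2 (M=60.083): mol = 0.85615; Si = 0.85615, O = 1.71230.
ΣO = 2.56092; factor = 6/ΣO = 2.34291.
Si apfu = 0.85615 × 2.34291 = 2.006.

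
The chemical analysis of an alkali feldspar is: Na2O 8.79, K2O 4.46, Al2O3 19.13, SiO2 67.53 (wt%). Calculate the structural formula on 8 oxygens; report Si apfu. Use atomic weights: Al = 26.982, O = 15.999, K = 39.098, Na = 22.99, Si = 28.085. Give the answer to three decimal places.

2.997 Si apfu

8.79 wt% Na2O ÷ 61.979 g/mol = 0.14182 mol, giving 0.28364 Na and 0.14182 O.
4.46 wt% K2O ÷ 94.195 g/mol = 0.04735 mol, giving 0.09470 K and 0.04735 O.
19.13 wt% Al2O3 ÷ 101.961 g/mol = 0.18762 mol, giving 0.37524 Al and 0.56286 O.
67.53 wt% SiO2 ÷ 60.083 g/mol = 1.12395 mol, giving 1.12395 Si and 2.24790 O.
Oxygen sums to 2.99993; scaling by 8/2.99993 = 2.66673 puts the formula on 8 O.
Si: 1.12395 × 2.66673 = 2.997 atoms per formula unit.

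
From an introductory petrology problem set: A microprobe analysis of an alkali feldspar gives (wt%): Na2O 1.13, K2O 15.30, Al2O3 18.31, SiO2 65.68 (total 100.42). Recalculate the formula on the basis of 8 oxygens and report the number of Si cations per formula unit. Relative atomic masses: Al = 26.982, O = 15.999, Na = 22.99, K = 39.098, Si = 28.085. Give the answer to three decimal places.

3.010 Si apfu

1.13 wt% Na2O ÷ 61.979 g/mol = 0.01823 mol, giving 0.03646 Na and 0.01823 O.
15.30 wt% K2O ÷ 94.195 g/mol = 0.16243 mol, giving 0.32486 K and 0.16243 O.
18.31 wt% Al2O3 ÷ 101.961 g/mol = 0.17958 mol, giving 0.35916 Al and 0.53874 O.
65.68 wt% SiO2 ÷ 60.083 g/mol = 1.09315 mol, giving 1.09315 Si and 2.18630 O.
Oxygen sums to 2.90570; scaling by 8/2.90570 = 2.75321 puts the formula on 8 O.
Si: 1.09315 × 2.75321 = 3.010 atoms per formula unit.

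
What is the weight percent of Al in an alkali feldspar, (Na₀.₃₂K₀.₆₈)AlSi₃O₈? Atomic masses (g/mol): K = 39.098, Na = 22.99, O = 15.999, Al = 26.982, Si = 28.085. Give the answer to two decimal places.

Formula mass = 0.32·22.99 + 0.68·39.098 + 1·26.982 + 3·28.085 + 8·15.999 = 273.172 g/mol, of which 26.982 g is Al.
So Al makes up 26.982/273.172 = 0.0988 of the mass, i.e. 9.88%.

9.88 weight percent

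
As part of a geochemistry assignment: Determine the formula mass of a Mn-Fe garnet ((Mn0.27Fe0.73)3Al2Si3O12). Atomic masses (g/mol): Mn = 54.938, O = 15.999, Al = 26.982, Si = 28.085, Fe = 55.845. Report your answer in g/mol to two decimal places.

The formula mass is the sum 0.81·54.938 + 2.19·55.845 + 2·26.982 + 3·28.085 + 12·15.999.

497.01 g/mol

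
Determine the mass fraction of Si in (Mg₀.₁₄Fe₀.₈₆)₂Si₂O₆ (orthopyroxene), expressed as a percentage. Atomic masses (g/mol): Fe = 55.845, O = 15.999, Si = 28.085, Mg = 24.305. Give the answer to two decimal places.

Molar mass of (Mg₀.₁₄Fe₀.₈₆)₂Si₂O₆: 0.28×24.305 + 1.72×55.845 + 2×28.085 + 6×15.999 = 255.023 g/mol.
Mass of Si per formula unit: 2 × 28.085 = 56.170 g.
Weight fraction Si = 56.170 / 255.023 = 0.2203.

22.03 wt%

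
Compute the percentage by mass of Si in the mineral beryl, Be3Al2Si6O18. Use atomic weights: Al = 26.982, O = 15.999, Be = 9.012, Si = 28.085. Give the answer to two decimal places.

31.35 wt%

Molar mass of Be3Al2Si6O18: 3×9.012 + 2×26.982 + 6×28.085 + 18×15.999 = 537.492 g/mol.
Mass of Si per formula unit: 6 × 28.085 = 168.510 g.
Weight fraction Si = 168.510 / 537.492 = 0.3135.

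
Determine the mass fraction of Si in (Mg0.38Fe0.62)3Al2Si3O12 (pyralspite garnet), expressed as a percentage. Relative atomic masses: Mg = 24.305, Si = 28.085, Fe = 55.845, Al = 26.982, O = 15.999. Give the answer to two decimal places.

18.25 wt%

Formula mass = 1.14·24.305 + 1.86·55.845 + 2·26.982 + 3·28.085 + 12·15.999 = 461.786 g/mol, of which 84.255 g is Si.
So Si makes up 84.255/461.786 = 0.1825 of the mass, i.e. 18.25%.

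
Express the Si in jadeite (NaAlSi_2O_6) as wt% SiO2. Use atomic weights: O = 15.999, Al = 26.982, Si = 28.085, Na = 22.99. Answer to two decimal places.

Molar mass of NaAlSi_2O_6 = 1×22.99 + 1×26.982 + 2×28.085 + 6×15.999 = 202.136 g/mol.
Each formula unit contains 2 Si, equivalent to 2/1 = 2.0000 mol SiO2.
M(SiO2) = 1×28.085 + 2×15.999 = 60.083 g/mol.
Mass of SiO2 per formula unit = 2.0000 × 60.083 = 120.166 g.
SiO2 wt% = 120.166 / 202.136 × 100 = 59.45%.

59.45 wt%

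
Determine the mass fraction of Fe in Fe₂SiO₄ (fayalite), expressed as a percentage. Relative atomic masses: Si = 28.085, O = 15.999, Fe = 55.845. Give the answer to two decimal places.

54.81 weight percent

M(Fe₂SiO₄) = 203.771 g/mol.
Fe contributes 2 × 55.845 = 111.690 g per mole.
111.690/203.771 = 0.5481 → 54.81%.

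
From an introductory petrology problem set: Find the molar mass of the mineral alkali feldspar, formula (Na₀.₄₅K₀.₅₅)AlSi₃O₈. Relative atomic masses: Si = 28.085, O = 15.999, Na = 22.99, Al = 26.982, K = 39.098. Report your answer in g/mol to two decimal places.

271.08 g/mol

Na: 0.45 × 22.99 = 10.3455
K: 0.55 × 39.098 = 21.5039
Al: 1 × 26.982 = 26.9820
Si: 3 × 28.085 = 84.2550
O: 8 × 15.999 = 127.9920
Summing the contributions gives the formula mass.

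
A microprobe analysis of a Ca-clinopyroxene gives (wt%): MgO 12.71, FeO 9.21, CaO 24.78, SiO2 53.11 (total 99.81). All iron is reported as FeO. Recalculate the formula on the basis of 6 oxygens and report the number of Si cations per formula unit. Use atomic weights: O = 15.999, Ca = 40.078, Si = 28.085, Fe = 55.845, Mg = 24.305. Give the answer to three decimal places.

MgO: 12.71/40.304 = 0.31535 mol → 0.31535 mol Mg, 0.31535 mol O.
FeO: 9.21/71.844 = 0.12819 mol → 0.12819 mol Fe, 0.12819 mol O.
CaO: 24.78/56.077 = 0.44189 mol → 0.44189 mol Ca, 0.44189 mol O.
SiO2: 53.11/60.083 = 0.88394 mol → 0.88394 mol Si, 1.76788 mol O.
Total oxygen = 2.65331 mol. Normalization factor = 6/2.65331 = 2.26133.
Si per 6 O = 0.88394 × 2.26133 = 1.999.

1.999 Si apfu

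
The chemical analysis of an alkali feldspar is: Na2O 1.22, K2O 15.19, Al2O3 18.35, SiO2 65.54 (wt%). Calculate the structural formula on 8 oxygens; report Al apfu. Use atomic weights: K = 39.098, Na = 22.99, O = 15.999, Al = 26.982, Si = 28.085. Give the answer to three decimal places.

Na2O: 1.22/61.979 = 0.01968 mol → 0.03936 mol Na, 0.01968 mol O.
K2O: 15.19/94.195 = 0.16126 mol → 0.32252 mol K, 0.16126 mol O.
Al2O3: 18.35/101.961 = 0.17997 mol → 0.35994 mol Al, 0.53991 mol O.
SiO2: 65.54/60.083 = 1.09082 mol → 1.09082 mol Si, 2.18164 mol O.
Total oxygen = 2.90249 mol. Normalization factor = 8/2.90249 = 2.75625.
Al per 8 O = 0.35994 × 2.75625 = 0.992.

0.992 Al apfu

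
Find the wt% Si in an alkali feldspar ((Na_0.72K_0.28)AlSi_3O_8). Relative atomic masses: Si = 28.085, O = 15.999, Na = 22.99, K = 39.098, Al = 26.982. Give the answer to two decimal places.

31.59 weight percent

Formula mass = 0.72·22.99 + 0.28·39.098 + 1·26.982 + 3·28.085 + 8·15.999 = 266.729 g/mol, of which 84.255 g is Si.
So Si makes up 84.255/266.729 = 0.3159 of the mass, i.e. 31.59%.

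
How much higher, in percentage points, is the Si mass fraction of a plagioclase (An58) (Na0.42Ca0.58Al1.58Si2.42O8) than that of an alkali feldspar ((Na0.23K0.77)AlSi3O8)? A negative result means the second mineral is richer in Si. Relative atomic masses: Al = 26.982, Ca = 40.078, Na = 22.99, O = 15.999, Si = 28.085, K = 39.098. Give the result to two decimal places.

M(Na0.42Ca0.58Al1.58Si2.42O8) = 271.490 g/mol, so wt% Si = 67.966/271.490 × 100 = 25.03%.
M((Na0.23K0.77)AlSi3O8) = 274.622 g/mol, so wt% Si = 84.255/274.622 × 100 = 30.68%.
25.03 − 30.68 = -5.65 pp.

-5.65 percentage points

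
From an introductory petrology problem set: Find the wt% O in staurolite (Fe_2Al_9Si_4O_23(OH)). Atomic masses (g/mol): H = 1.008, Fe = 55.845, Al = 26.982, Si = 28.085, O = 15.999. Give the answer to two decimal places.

Formula mass = 2*55.845 + 9*26.982 + 4*28.085 + 24*15.999 + 1*1.008 = 851.852 g/mol, of which 383.976 g is O.
So O makes up 383.976/851.852 = 0.4508 of the mass, i.e. 45.08%.

45.08 weight percent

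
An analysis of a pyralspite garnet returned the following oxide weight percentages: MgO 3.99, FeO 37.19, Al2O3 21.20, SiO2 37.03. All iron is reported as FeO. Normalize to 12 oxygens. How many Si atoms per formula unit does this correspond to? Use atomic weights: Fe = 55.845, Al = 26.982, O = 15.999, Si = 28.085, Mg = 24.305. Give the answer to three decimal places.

MgO (M=40.304): mol = 0.09900; Mg = 0.09900, O = 0.09900.
FeO (M=71.844): mol = 0.51765; Fe = 0.51765, O = 0.51765.
Al2O3 (M=101.961): mol = 0.20792; Al = 0.41584, O = 0.62376.
SiO2 (M=60.083): mol = 0.61631; Si = 0.61631, O = 1.23262.
ΣO = 2.47303; factor = 12/ΣO = 4.85235.
Si apfu = 0.61631 × 4.85235 = 2.991.

2.991 Si apfu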